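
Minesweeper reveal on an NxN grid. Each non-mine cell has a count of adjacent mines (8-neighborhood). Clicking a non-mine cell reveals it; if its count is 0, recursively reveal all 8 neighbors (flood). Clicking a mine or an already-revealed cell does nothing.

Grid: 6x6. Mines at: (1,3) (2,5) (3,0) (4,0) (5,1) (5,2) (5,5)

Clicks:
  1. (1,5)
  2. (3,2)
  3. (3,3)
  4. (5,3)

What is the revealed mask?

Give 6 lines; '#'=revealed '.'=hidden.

Click 1 (1,5) count=1: revealed 1 new [(1,5)] -> total=1
Click 2 (3,2) count=0: revealed 12 new [(2,1) (2,2) (2,3) (2,4) (3,1) (3,2) (3,3) (3,4) (4,1) (4,2) (4,3) (4,4)] -> total=13
Click 3 (3,3) count=0: revealed 0 new [(none)] -> total=13
Click 4 (5,3) count=1: revealed 1 new [(5,3)] -> total=14

Answer: ......
.....#
.####.
.####.
.####.
...#..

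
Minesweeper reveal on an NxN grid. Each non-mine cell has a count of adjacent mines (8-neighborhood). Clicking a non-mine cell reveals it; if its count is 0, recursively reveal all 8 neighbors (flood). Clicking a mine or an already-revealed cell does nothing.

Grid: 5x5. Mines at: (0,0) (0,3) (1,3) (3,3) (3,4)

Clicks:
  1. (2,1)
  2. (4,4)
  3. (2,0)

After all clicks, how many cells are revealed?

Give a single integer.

Click 1 (2,1) count=0: revealed 12 new [(1,0) (1,1) (1,2) (2,0) (2,1) (2,2) (3,0) (3,1) (3,2) (4,0) (4,1) (4,2)] -> total=12
Click 2 (4,4) count=2: revealed 1 new [(4,4)] -> total=13
Click 3 (2,0) count=0: revealed 0 new [(none)] -> total=13

Answer: 13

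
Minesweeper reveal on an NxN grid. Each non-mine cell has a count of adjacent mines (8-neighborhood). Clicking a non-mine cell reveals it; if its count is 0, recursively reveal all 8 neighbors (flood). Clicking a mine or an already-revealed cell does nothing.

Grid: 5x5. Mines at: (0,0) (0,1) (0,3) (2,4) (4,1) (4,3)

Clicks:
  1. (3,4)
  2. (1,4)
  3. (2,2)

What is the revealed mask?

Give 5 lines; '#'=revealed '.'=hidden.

Answer: .....
#####
####.
#####
.....

Derivation:
Click 1 (3,4) count=2: revealed 1 new [(3,4)] -> total=1
Click 2 (1,4) count=2: revealed 1 new [(1,4)] -> total=2
Click 3 (2,2) count=0: revealed 12 new [(1,0) (1,1) (1,2) (1,3) (2,0) (2,1) (2,2) (2,3) (3,0) (3,1) (3,2) (3,3)] -> total=14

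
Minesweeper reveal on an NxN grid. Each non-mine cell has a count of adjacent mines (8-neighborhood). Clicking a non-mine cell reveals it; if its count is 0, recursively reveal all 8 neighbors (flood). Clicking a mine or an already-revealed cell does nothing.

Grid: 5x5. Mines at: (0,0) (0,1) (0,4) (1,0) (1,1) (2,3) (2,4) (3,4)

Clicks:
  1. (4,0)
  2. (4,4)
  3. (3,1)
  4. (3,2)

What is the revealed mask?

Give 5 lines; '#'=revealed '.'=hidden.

Click 1 (4,0) count=0: revealed 11 new [(2,0) (2,1) (2,2) (3,0) (3,1) (3,2) (3,3) (4,0) (4,1) (4,2) (4,3)] -> total=11
Click 2 (4,4) count=1: revealed 1 new [(4,4)] -> total=12
Click 3 (3,1) count=0: revealed 0 new [(none)] -> total=12
Click 4 (3,2) count=1: revealed 0 new [(none)] -> total=12

Answer: .....
.....
###..
####.
#####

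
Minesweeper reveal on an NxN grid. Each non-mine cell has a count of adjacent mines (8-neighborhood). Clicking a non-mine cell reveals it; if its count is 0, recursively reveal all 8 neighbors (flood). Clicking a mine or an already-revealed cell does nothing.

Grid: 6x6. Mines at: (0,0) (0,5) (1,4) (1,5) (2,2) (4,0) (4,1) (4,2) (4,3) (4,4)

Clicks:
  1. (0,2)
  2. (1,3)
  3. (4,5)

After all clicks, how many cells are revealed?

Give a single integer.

Click 1 (0,2) count=0: revealed 6 new [(0,1) (0,2) (0,3) (1,1) (1,2) (1,3)] -> total=6
Click 2 (1,3) count=2: revealed 0 new [(none)] -> total=6
Click 3 (4,5) count=1: revealed 1 new [(4,5)] -> total=7

Answer: 7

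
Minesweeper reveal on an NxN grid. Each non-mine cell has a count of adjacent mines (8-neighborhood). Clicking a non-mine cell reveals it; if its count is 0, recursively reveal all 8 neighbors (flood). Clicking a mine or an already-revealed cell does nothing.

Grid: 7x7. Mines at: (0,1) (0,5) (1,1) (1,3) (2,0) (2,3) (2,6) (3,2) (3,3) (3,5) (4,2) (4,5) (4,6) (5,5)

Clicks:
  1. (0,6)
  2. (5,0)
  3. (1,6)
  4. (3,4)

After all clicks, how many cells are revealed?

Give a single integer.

Answer: 17

Derivation:
Click 1 (0,6) count=1: revealed 1 new [(0,6)] -> total=1
Click 2 (5,0) count=0: revealed 14 new [(3,0) (3,1) (4,0) (4,1) (5,0) (5,1) (5,2) (5,3) (5,4) (6,0) (6,1) (6,2) (6,3) (6,4)] -> total=15
Click 3 (1,6) count=2: revealed 1 new [(1,6)] -> total=16
Click 4 (3,4) count=4: revealed 1 new [(3,4)] -> total=17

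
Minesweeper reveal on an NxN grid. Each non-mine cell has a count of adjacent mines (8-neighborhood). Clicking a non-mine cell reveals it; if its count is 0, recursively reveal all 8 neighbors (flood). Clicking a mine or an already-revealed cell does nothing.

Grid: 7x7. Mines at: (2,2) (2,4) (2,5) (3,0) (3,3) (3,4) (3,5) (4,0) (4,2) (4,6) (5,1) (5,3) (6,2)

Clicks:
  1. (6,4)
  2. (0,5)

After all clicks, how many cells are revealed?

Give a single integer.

Answer: 17

Derivation:
Click 1 (6,4) count=1: revealed 1 new [(6,4)] -> total=1
Click 2 (0,5) count=0: revealed 16 new [(0,0) (0,1) (0,2) (0,3) (0,4) (0,5) (0,6) (1,0) (1,1) (1,2) (1,3) (1,4) (1,5) (1,6) (2,0) (2,1)] -> total=17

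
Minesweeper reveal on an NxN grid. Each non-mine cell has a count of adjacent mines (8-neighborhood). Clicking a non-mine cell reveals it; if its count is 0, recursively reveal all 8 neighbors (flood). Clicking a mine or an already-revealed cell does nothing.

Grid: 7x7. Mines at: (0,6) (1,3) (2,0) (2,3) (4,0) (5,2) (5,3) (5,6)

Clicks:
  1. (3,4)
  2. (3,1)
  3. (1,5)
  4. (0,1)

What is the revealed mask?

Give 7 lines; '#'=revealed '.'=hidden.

Click 1 (3,4) count=1: revealed 1 new [(3,4)] -> total=1
Click 2 (3,1) count=2: revealed 1 new [(3,1)] -> total=2
Click 3 (1,5) count=1: revealed 1 new [(1,5)] -> total=3
Click 4 (0,1) count=0: revealed 6 new [(0,0) (0,1) (0,2) (1,0) (1,1) (1,2)] -> total=9

Answer: ###....
###..#.
.......
.#..#..
.......
.......
.......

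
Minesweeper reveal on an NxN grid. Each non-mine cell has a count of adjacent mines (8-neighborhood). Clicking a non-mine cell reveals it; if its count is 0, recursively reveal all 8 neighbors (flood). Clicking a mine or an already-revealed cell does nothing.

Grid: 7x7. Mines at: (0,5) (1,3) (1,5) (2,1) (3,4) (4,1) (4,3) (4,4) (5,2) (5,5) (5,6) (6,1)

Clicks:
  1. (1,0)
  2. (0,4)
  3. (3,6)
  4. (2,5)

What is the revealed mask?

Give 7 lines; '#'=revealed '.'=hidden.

Answer: ....#..
#......
.....##
.....##
.....##
.......
.......

Derivation:
Click 1 (1,0) count=1: revealed 1 new [(1,0)] -> total=1
Click 2 (0,4) count=3: revealed 1 new [(0,4)] -> total=2
Click 3 (3,6) count=0: revealed 6 new [(2,5) (2,6) (3,5) (3,6) (4,5) (4,6)] -> total=8
Click 4 (2,5) count=2: revealed 0 new [(none)] -> total=8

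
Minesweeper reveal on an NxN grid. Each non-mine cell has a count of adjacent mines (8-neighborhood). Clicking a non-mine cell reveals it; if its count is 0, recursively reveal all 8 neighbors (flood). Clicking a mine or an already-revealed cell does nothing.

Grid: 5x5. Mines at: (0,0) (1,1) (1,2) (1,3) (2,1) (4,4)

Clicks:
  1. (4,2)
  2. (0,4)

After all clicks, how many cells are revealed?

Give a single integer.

Click 1 (4,2) count=0: revealed 8 new [(3,0) (3,1) (3,2) (3,3) (4,0) (4,1) (4,2) (4,3)] -> total=8
Click 2 (0,4) count=1: revealed 1 new [(0,4)] -> total=9

Answer: 9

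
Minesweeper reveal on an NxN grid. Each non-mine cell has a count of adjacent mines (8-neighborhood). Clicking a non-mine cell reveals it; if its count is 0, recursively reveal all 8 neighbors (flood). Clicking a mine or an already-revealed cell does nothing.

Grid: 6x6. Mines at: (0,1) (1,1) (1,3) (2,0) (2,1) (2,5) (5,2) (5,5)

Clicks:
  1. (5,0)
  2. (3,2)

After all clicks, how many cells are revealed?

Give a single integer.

Answer: 7

Derivation:
Click 1 (5,0) count=0: revealed 6 new [(3,0) (3,1) (4,0) (4,1) (5,0) (5,1)] -> total=6
Click 2 (3,2) count=1: revealed 1 new [(3,2)] -> total=7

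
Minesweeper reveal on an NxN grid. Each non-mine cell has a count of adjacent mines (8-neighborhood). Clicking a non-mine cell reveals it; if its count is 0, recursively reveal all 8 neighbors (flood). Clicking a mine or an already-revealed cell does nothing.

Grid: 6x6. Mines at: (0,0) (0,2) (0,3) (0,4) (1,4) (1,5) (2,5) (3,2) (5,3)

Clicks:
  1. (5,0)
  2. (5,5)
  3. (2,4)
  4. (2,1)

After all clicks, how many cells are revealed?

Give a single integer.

Answer: 19

Derivation:
Click 1 (5,0) count=0: revealed 12 new [(1,0) (1,1) (2,0) (2,1) (3,0) (3,1) (4,0) (4,1) (4,2) (5,0) (5,1) (5,2)] -> total=12
Click 2 (5,5) count=0: revealed 6 new [(3,4) (3,5) (4,4) (4,5) (5,4) (5,5)] -> total=18
Click 3 (2,4) count=3: revealed 1 new [(2,4)] -> total=19
Click 4 (2,1) count=1: revealed 0 new [(none)] -> total=19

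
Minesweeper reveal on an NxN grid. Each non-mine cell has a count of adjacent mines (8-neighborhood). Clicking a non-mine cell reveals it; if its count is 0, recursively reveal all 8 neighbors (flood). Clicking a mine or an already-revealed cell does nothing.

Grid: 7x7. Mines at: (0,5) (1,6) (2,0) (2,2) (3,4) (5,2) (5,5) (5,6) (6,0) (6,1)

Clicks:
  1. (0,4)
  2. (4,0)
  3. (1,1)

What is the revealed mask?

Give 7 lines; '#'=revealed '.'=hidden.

Click 1 (0,4) count=1: revealed 1 new [(0,4)] -> total=1
Click 2 (4,0) count=0: revealed 6 new [(3,0) (3,1) (4,0) (4,1) (5,0) (5,1)] -> total=7
Click 3 (1,1) count=2: revealed 1 new [(1,1)] -> total=8

Answer: ....#..
.#.....
.......
##.....
##.....
##.....
.......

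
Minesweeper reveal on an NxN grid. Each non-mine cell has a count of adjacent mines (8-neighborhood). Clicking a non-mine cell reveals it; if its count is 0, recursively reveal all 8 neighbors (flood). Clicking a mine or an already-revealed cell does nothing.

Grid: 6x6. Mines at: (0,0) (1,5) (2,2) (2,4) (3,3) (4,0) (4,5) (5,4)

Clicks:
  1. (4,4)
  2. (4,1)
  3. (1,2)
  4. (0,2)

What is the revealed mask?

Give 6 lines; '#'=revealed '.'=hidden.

Answer: .####.
.####.
......
......
.#..#.
......

Derivation:
Click 1 (4,4) count=3: revealed 1 new [(4,4)] -> total=1
Click 2 (4,1) count=1: revealed 1 new [(4,1)] -> total=2
Click 3 (1,2) count=1: revealed 1 new [(1,2)] -> total=3
Click 4 (0,2) count=0: revealed 7 new [(0,1) (0,2) (0,3) (0,4) (1,1) (1,3) (1,4)] -> total=10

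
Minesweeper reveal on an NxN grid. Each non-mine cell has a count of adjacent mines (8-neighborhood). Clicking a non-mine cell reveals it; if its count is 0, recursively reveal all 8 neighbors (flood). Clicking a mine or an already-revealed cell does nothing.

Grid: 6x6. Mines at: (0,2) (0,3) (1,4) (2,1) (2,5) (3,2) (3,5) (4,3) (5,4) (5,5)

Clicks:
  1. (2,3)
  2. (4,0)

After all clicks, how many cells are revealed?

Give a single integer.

Answer: 9

Derivation:
Click 1 (2,3) count=2: revealed 1 new [(2,3)] -> total=1
Click 2 (4,0) count=0: revealed 8 new [(3,0) (3,1) (4,0) (4,1) (4,2) (5,0) (5,1) (5,2)] -> total=9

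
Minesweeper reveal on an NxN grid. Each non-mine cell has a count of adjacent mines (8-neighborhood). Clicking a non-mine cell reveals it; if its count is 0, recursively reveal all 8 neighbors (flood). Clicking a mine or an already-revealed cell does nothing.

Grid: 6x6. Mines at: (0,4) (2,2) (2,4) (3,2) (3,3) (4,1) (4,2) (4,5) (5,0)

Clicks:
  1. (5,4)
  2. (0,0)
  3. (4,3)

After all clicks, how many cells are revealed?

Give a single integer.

Answer: 14

Derivation:
Click 1 (5,4) count=1: revealed 1 new [(5,4)] -> total=1
Click 2 (0,0) count=0: revealed 12 new [(0,0) (0,1) (0,2) (0,3) (1,0) (1,1) (1,2) (1,3) (2,0) (2,1) (3,0) (3,1)] -> total=13
Click 3 (4,3) count=3: revealed 1 new [(4,3)] -> total=14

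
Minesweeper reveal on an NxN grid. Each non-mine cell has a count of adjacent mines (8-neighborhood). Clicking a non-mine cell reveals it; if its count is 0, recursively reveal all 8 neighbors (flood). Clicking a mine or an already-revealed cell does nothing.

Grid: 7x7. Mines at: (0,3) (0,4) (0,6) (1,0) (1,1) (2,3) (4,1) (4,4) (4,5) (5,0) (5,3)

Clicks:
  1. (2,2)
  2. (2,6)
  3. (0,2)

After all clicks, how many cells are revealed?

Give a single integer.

Answer: 11

Derivation:
Click 1 (2,2) count=2: revealed 1 new [(2,2)] -> total=1
Click 2 (2,6) count=0: revealed 9 new [(1,4) (1,5) (1,6) (2,4) (2,5) (2,6) (3,4) (3,5) (3,6)] -> total=10
Click 3 (0,2) count=2: revealed 1 new [(0,2)] -> total=11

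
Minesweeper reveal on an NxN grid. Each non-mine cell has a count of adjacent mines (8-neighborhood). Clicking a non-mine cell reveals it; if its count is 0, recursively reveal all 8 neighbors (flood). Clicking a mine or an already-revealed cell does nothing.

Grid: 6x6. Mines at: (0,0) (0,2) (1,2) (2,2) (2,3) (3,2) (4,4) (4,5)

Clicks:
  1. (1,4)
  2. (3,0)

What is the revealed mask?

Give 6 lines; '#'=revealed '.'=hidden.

Answer: ......
##..#.
##....
##....
####..
####..

Derivation:
Click 1 (1,4) count=1: revealed 1 new [(1,4)] -> total=1
Click 2 (3,0) count=0: revealed 14 new [(1,0) (1,1) (2,0) (2,1) (3,0) (3,1) (4,0) (4,1) (4,2) (4,3) (5,0) (5,1) (5,2) (5,3)] -> total=15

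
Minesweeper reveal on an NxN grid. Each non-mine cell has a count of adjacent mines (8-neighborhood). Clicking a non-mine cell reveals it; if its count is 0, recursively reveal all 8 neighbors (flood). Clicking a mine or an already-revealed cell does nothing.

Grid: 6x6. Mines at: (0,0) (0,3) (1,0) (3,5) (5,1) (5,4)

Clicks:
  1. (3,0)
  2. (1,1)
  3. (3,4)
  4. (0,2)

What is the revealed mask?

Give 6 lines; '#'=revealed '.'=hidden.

Answer: ..#...
.####.
#####.
#####.
#####.
......

Derivation:
Click 1 (3,0) count=0: revealed 19 new [(1,1) (1,2) (1,3) (1,4) (2,0) (2,1) (2,2) (2,3) (2,4) (3,0) (3,1) (3,2) (3,3) (3,4) (4,0) (4,1) (4,2) (4,3) (4,4)] -> total=19
Click 2 (1,1) count=2: revealed 0 new [(none)] -> total=19
Click 3 (3,4) count=1: revealed 0 new [(none)] -> total=19
Click 4 (0,2) count=1: revealed 1 new [(0,2)] -> total=20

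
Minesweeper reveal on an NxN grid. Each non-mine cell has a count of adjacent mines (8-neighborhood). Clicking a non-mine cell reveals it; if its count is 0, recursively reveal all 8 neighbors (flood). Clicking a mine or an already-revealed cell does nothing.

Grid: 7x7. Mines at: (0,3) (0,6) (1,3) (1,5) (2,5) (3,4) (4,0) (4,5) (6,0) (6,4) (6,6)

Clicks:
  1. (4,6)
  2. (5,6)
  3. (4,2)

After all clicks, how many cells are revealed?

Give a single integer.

Answer: 25

Derivation:
Click 1 (4,6) count=1: revealed 1 new [(4,6)] -> total=1
Click 2 (5,6) count=2: revealed 1 new [(5,6)] -> total=2
Click 3 (4,2) count=0: revealed 23 new [(0,0) (0,1) (0,2) (1,0) (1,1) (1,2) (2,0) (2,1) (2,2) (2,3) (3,0) (3,1) (3,2) (3,3) (4,1) (4,2) (4,3) (5,1) (5,2) (5,3) (6,1) (6,2) (6,3)] -> total=25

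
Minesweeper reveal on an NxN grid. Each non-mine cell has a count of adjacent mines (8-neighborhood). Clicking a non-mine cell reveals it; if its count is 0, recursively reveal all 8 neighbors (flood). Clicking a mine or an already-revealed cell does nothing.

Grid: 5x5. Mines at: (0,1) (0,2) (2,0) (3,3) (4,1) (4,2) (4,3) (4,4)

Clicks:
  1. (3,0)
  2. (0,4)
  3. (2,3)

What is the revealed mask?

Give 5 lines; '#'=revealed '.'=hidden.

Answer: ...##
...##
...##
#....
.....

Derivation:
Click 1 (3,0) count=2: revealed 1 new [(3,0)] -> total=1
Click 2 (0,4) count=0: revealed 6 new [(0,3) (0,4) (1,3) (1,4) (2,3) (2,4)] -> total=7
Click 3 (2,3) count=1: revealed 0 new [(none)] -> total=7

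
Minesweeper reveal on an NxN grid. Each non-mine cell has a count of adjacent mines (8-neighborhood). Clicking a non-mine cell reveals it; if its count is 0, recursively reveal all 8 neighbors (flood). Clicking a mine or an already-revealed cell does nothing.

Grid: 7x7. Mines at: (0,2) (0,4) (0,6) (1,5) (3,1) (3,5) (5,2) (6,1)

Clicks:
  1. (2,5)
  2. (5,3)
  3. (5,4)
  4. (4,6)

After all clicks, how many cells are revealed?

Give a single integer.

Click 1 (2,5) count=2: revealed 1 new [(2,5)] -> total=1
Click 2 (5,3) count=1: revealed 1 new [(5,3)] -> total=2
Click 3 (5,4) count=0: revealed 11 new [(4,3) (4,4) (4,5) (4,6) (5,4) (5,5) (5,6) (6,3) (6,4) (6,5) (6,6)] -> total=13
Click 4 (4,6) count=1: revealed 0 new [(none)] -> total=13

Answer: 13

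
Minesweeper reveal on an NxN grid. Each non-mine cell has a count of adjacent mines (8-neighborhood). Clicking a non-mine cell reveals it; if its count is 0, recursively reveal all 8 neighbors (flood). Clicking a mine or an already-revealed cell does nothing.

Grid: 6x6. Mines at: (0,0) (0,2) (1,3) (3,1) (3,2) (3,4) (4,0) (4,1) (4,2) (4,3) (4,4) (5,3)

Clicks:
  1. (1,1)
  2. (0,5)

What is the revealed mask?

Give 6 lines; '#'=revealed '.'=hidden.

Answer: ....##
.#..##
....##
......
......
......

Derivation:
Click 1 (1,1) count=2: revealed 1 new [(1,1)] -> total=1
Click 2 (0,5) count=0: revealed 6 new [(0,4) (0,5) (1,4) (1,5) (2,4) (2,5)] -> total=7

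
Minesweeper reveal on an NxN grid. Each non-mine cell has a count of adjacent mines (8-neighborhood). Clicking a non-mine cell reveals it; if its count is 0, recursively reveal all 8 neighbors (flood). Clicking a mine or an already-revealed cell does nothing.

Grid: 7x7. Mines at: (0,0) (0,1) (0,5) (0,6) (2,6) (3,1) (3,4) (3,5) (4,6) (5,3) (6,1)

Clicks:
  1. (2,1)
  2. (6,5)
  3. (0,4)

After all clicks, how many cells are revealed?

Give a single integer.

Answer: 8

Derivation:
Click 1 (2,1) count=1: revealed 1 new [(2,1)] -> total=1
Click 2 (6,5) count=0: revealed 6 new [(5,4) (5,5) (5,6) (6,4) (6,5) (6,6)] -> total=7
Click 3 (0,4) count=1: revealed 1 new [(0,4)] -> total=8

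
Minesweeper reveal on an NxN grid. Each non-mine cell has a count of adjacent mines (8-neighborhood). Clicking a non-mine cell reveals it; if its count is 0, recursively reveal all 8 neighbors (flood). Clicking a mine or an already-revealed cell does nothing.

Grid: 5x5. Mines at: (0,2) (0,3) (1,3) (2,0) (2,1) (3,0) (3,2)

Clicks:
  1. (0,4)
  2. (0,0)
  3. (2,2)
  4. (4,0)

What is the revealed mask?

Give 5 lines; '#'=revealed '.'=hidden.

Click 1 (0,4) count=2: revealed 1 new [(0,4)] -> total=1
Click 2 (0,0) count=0: revealed 4 new [(0,0) (0,1) (1,0) (1,1)] -> total=5
Click 3 (2,2) count=3: revealed 1 new [(2,2)] -> total=6
Click 4 (4,0) count=1: revealed 1 new [(4,0)] -> total=7

Answer: ##..#
##...
..#..
.....
#....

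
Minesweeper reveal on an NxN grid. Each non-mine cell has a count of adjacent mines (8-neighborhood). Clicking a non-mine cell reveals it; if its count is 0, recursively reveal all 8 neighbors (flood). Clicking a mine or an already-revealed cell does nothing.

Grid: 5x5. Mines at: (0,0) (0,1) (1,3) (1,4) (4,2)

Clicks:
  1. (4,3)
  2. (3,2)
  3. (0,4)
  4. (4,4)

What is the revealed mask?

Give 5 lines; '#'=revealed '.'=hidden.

Click 1 (4,3) count=1: revealed 1 new [(4,3)] -> total=1
Click 2 (3,2) count=1: revealed 1 new [(3,2)] -> total=2
Click 3 (0,4) count=2: revealed 1 new [(0,4)] -> total=3
Click 4 (4,4) count=0: revealed 5 new [(2,3) (2,4) (3,3) (3,4) (4,4)] -> total=8

Answer: ....#
.....
...##
..###
...##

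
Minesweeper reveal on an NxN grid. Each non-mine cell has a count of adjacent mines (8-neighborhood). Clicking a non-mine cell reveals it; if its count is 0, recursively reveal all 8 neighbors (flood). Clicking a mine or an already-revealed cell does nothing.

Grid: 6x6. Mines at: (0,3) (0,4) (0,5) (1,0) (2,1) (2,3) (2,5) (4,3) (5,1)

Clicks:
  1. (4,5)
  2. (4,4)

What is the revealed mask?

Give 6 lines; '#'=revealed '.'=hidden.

Click 1 (4,5) count=0: revealed 6 new [(3,4) (3,5) (4,4) (4,5) (5,4) (5,5)] -> total=6
Click 2 (4,4) count=1: revealed 0 new [(none)] -> total=6

Answer: ......
......
......
....##
....##
....##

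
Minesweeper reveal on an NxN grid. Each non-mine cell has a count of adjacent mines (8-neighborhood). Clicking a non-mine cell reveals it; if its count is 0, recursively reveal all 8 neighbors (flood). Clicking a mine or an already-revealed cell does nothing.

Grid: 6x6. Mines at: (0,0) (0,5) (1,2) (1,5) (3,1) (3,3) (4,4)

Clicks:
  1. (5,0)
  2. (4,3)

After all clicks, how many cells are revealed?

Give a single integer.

Click 1 (5,0) count=0: revealed 8 new [(4,0) (4,1) (4,2) (4,3) (5,0) (5,1) (5,2) (5,3)] -> total=8
Click 2 (4,3) count=2: revealed 0 new [(none)] -> total=8

Answer: 8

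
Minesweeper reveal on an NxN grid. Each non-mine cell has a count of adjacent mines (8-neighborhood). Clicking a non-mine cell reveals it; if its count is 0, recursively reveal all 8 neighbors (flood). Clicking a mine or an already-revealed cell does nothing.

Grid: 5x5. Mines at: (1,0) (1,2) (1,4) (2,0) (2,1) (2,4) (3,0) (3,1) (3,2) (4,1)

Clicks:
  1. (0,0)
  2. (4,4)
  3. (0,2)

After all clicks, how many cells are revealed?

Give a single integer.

Answer: 6

Derivation:
Click 1 (0,0) count=1: revealed 1 new [(0,0)] -> total=1
Click 2 (4,4) count=0: revealed 4 new [(3,3) (3,4) (4,3) (4,4)] -> total=5
Click 3 (0,2) count=1: revealed 1 new [(0,2)] -> total=6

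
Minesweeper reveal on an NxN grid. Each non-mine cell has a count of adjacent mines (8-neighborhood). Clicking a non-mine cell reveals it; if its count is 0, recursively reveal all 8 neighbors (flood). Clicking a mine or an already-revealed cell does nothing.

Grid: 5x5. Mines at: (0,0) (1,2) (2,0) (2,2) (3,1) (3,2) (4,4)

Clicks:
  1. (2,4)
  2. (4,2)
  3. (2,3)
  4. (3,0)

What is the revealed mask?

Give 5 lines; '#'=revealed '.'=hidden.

Click 1 (2,4) count=0: revealed 8 new [(0,3) (0,4) (1,3) (1,4) (2,3) (2,4) (3,3) (3,4)] -> total=8
Click 2 (4,2) count=2: revealed 1 new [(4,2)] -> total=9
Click 3 (2,3) count=3: revealed 0 new [(none)] -> total=9
Click 4 (3,0) count=2: revealed 1 new [(3,0)] -> total=10

Answer: ...##
...##
...##
#..##
..#..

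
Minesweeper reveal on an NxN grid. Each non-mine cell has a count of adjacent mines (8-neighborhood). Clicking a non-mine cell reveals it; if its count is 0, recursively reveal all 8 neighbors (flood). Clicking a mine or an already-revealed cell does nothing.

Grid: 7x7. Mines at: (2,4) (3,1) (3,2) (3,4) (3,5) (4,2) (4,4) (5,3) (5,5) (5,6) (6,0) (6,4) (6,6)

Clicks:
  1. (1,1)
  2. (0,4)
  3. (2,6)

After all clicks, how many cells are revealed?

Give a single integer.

Answer: 20

Derivation:
Click 1 (1,1) count=0: revealed 20 new [(0,0) (0,1) (0,2) (0,3) (0,4) (0,5) (0,6) (1,0) (1,1) (1,2) (1,3) (1,4) (1,5) (1,6) (2,0) (2,1) (2,2) (2,3) (2,5) (2,6)] -> total=20
Click 2 (0,4) count=0: revealed 0 new [(none)] -> total=20
Click 3 (2,6) count=1: revealed 0 new [(none)] -> total=20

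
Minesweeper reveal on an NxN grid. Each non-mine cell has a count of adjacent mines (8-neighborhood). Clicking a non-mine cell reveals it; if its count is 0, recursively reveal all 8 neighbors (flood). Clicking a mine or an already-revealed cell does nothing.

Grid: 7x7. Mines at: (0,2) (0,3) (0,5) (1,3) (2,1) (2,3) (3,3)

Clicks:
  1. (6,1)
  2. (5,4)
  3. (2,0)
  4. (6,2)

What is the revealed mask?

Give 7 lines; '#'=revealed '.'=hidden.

Answer: .......
....###
#...###
###.###
#######
#######
#######

Derivation:
Click 1 (6,1) count=0: revealed 33 new [(1,4) (1,5) (1,6) (2,4) (2,5) (2,6) (3,0) (3,1) (3,2) (3,4) (3,5) (3,6) (4,0) (4,1) (4,2) (4,3) (4,4) (4,5) (4,6) (5,0) (5,1) (5,2) (5,3) (5,4) (5,5) (5,6) (6,0) (6,1) (6,2) (6,3) (6,4) (6,5) (6,6)] -> total=33
Click 2 (5,4) count=0: revealed 0 new [(none)] -> total=33
Click 3 (2,0) count=1: revealed 1 new [(2,0)] -> total=34
Click 4 (6,2) count=0: revealed 0 new [(none)] -> total=34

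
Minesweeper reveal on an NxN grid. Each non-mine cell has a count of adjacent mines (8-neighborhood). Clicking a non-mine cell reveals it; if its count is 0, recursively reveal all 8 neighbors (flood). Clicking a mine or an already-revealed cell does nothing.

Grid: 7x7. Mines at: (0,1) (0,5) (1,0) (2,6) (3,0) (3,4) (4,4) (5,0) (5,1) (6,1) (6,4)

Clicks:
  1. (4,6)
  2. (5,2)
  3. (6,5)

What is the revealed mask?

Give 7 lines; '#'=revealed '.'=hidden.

Click 1 (4,6) count=0: revealed 8 new [(3,5) (3,6) (4,5) (4,6) (5,5) (5,6) (6,5) (6,6)] -> total=8
Click 2 (5,2) count=2: revealed 1 new [(5,2)] -> total=9
Click 3 (6,5) count=1: revealed 0 new [(none)] -> total=9

Answer: .......
.......
.......
.....##
.....##
..#..##
.....##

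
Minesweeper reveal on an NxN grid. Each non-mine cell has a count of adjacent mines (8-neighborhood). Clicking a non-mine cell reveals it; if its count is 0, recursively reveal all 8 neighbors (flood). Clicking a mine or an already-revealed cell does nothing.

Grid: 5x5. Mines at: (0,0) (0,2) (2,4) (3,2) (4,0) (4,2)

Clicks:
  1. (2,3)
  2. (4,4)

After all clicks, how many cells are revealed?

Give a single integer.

Click 1 (2,3) count=2: revealed 1 new [(2,3)] -> total=1
Click 2 (4,4) count=0: revealed 4 new [(3,3) (3,4) (4,3) (4,4)] -> total=5

Answer: 5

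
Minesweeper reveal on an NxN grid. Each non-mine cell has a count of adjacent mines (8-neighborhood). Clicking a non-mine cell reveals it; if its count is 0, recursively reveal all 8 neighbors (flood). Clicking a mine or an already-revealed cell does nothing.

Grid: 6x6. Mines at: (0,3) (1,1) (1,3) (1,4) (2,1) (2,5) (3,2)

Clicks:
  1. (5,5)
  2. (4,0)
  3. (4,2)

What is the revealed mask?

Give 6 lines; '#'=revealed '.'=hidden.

Answer: ......
......
......
##.###
######
######

Derivation:
Click 1 (5,5) count=0: revealed 17 new [(3,0) (3,1) (3,3) (3,4) (3,5) (4,0) (4,1) (4,2) (4,3) (4,4) (4,5) (5,0) (5,1) (5,2) (5,3) (5,4) (5,5)] -> total=17
Click 2 (4,0) count=0: revealed 0 new [(none)] -> total=17
Click 3 (4,2) count=1: revealed 0 new [(none)] -> total=17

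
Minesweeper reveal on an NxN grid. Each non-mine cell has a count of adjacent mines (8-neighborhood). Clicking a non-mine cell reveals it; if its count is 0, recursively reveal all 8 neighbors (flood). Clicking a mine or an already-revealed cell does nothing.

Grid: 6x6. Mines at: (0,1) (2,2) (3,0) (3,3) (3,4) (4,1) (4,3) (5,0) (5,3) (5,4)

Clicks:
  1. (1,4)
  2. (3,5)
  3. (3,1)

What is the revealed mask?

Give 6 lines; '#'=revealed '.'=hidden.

Click 1 (1,4) count=0: revealed 11 new [(0,2) (0,3) (0,4) (0,5) (1,2) (1,3) (1,4) (1,5) (2,3) (2,4) (2,5)] -> total=11
Click 2 (3,5) count=1: revealed 1 new [(3,5)] -> total=12
Click 3 (3,1) count=3: revealed 1 new [(3,1)] -> total=13

Answer: ..####
..####
...###
.#...#
......
......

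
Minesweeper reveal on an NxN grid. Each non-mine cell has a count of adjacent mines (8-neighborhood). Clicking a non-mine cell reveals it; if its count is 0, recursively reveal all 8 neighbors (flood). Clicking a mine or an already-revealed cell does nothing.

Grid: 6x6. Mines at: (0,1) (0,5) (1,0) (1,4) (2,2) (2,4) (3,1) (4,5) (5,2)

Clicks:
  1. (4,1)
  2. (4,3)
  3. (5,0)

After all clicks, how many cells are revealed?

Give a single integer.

Click 1 (4,1) count=2: revealed 1 new [(4,1)] -> total=1
Click 2 (4,3) count=1: revealed 1 new [(4,3)] -> total=2
Click 3 (5,0) count=0: revealed 3 new [(4,0) (5,0) (5,1)] -> total=5

Answer: 5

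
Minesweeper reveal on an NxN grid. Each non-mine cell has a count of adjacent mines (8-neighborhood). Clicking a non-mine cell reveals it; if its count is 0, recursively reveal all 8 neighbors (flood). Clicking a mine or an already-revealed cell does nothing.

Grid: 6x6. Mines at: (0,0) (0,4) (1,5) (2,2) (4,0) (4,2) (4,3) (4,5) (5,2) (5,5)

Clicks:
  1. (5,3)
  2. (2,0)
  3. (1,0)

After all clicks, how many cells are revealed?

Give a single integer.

Answer: 7

Derivation:
Click 1 (5,3) count=3: revealed 1 new [(5,3)] -> total=1
Click 2 (2,0) count=0: revealed 6 new [(1,0) (1,1) (2,0) (2,1) (3,0) (3,1)] -> total=7
Click 3 (1,0) count=1: revealed 0 new [(none)] -> total=7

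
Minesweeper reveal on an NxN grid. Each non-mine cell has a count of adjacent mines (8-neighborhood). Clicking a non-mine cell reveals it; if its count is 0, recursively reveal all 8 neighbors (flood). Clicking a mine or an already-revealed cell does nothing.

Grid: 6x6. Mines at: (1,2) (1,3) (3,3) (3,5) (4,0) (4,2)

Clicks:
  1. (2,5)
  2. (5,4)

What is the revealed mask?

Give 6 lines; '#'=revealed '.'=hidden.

Click 1 (2,5) count=1: revealed 1 new [(2,5)] -> total=1
Click 2 (5,4) count=0: revealed 6 new [(4,3) (4,4) (4,5) (5,3) (5,4) (5,5)] -> total=7

Answer: ......
......
.....#
......
...###
...###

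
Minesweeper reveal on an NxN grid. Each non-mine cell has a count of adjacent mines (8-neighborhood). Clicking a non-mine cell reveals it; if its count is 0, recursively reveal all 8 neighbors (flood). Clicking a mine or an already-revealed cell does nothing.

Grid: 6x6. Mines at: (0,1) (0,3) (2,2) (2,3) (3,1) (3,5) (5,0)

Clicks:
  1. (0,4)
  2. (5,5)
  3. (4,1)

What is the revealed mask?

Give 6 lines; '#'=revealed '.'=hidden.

Answer: ....#.
......
......
..###.
.#####
.#####

Derivation:
Click 1 (0,4) count=1: revealed 1 new [(0,4)] -> total=1
Click 2 (5,5) count=0: revealed 13 new [(3,2) (3,3) (3,4) (4,1) (4,2) (4,3) (4,4) (4,5) (5,1) (5,2) (5,3) (5,4) (5,5)] -> total=14
Click 3 (4,1) count=2: revealed 0 new [(none)] -> total=14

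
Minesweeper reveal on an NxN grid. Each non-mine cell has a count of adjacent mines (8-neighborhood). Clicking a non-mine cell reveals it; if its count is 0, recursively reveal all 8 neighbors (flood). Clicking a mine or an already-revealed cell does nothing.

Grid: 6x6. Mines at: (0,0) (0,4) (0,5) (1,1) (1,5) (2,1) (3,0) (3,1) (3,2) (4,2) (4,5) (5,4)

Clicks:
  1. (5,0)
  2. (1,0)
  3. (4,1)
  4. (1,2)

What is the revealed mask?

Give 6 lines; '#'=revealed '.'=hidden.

Click 1 (5,0) count=0: revealed 4 new [(4,0) (4,1) (5,0) (5,1)] -> total=4
Click 2 (1,0) count=3: revealed 1 new [(1,0)] -> total=5
Click 3 (4,1) count=4: revealed 0 new [(none)] -> total=5
Click 4 (1,2) count=2: revealed 1 new [(1,2)] -> total=6

Answer: ......
#.#...
......
......
##....
##....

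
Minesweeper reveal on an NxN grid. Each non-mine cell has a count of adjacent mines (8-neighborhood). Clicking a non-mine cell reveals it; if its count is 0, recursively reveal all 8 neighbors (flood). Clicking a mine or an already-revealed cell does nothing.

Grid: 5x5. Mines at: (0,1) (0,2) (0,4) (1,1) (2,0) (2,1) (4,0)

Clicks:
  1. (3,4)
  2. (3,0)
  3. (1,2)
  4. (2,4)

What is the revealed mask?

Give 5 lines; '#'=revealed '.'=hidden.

Click 1 (3,4) count=0: revealed 14 new [(1,2) (1,3) (1,4) (2,2) (2,3) (2,4) (3,1) (3,2) (3,3) (3,4) (4,1) (4,2) (4,3) (4,4)] -> total=14
Click 2 (3,0) count=3: revealed 1 new [(3,0)] -> total=15
Click 3 (1,2) count=4: revealed 0 new [(none)] -> total=15
Click 4 (2,4) count=0: revealed 0 new [(none)] -> total=15

Answer: .....
..###
..###
#####
.####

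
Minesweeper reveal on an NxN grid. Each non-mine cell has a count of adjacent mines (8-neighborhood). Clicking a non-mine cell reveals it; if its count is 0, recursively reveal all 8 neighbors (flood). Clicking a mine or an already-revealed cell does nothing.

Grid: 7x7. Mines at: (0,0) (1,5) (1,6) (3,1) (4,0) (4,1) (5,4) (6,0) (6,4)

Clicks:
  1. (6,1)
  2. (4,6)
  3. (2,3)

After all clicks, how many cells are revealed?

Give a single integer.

Click 1 (6,1) count=1: revealed 1 new [(6,1)] -> total=1
Click 2 (4,6) count=0: revealed 28 new [(0,1) (0,2) (0,3) (0,4) (1,1) (1,2) (1,3) (1,4) (2,1) (2,2) (2,3) (2,4) (2,5) (2,6) (3,2) (3,3) (3,4) (3,5) (3,6) (4,2) (4,3) (4,4) (4,5) (4,6) (5,5) (5,6) (6,5) (6,6)] -> total=29
Click 3 (2,3) count=0: revealed 0 new [(none)] -> total=29

Answer: 29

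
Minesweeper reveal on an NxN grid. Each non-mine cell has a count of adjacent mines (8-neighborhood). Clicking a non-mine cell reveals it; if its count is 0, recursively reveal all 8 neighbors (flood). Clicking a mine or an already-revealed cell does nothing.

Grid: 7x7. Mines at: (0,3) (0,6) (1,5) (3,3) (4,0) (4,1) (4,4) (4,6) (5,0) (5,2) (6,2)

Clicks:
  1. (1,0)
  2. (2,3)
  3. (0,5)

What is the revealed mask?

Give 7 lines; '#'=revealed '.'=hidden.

Answer: ###..#.
###....
####...
###....
.......
.......
.......

Derivation:
Click 1 (1,0) count=0: revealed 12 new [(0,0) (0,1) (0,2) (1,0) (1,1) (1,2) (2,0) (2,1) (2,2) (3,0) (3,1) (3,2)] -> total=12
Click 2 (2,3) count=1: revealed 1 new [(2,3)] -> total=13
Click 3 (0,5) count=2: revealed 1 new [(0,5)] -> total=14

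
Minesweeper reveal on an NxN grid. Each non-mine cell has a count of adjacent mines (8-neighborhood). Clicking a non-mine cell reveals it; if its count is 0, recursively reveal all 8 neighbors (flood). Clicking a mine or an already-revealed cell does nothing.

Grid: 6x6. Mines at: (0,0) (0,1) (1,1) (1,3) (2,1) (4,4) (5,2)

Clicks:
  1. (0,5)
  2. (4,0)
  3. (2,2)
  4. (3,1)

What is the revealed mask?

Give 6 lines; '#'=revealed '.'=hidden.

Answer: ....##
....##
..#.##
##..##
##....
##....

Derivation:
Click 1 (0,5) count=0: revealed 8 new [(0,4) (0,5) (1,4) (1,5) (2,4) (2,5) (3,4) (3,5)] -> total=8
Click 2 (4,0) count=0: revealed 6 new [(3,0) (3,1) (4,0) (4,1) (5,0) (5,1)] -> total=14
Click 3 (2,2) count=3: revealed 1 new [(2,2)] -> total=15
Click 4 (3,1) count=1: revealed 0 new [(none)] -> total=15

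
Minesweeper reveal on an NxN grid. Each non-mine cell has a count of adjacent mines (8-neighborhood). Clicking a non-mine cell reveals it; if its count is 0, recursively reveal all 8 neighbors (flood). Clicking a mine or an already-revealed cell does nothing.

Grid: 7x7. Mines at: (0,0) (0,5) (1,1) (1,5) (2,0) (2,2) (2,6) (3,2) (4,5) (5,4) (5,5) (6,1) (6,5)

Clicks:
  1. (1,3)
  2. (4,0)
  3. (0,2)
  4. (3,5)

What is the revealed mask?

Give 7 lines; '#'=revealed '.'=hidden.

Answer: ..#....
...#...
.......
##...#.
##.....
##.....
.......

Derivation:
Click 1 (1,3) count=1: revealed 1 new [(1,3)] -> total=1
Click 2 (4,0) count=0: revealed 6 new [(3,0) (3,1) (4,0) (4,1) (5,0) (5,1)] -> total=7
Click 3 (0,2) count=1: revealed 1 new [(0,2)] -> total=8
Click 4 (3,5) count=2: revealed 1 new [(3,5)] -> total=9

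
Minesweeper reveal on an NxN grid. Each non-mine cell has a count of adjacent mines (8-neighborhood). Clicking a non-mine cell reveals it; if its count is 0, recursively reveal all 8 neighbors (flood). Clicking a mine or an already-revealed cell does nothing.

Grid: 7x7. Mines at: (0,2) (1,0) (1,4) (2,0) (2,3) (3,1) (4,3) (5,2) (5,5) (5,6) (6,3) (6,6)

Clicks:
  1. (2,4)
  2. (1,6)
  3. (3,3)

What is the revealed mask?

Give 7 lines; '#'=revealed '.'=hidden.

Click 1 (2,4) count=2: revealed 1 new [(2,4)] -> total=1
Click 2 (1,6) count=0: revealed 12 new [(0,5) (0,6) (1,5) (1,6) (2,5) (2,6) (3,4) (3,5) (3,6) (4,4) (4,5) (4,6)] -> total=13
Click 3 (3,3) count=2: revealed 1 new [(3,3)] -> total=14

Answer: .....##
.....##
....###
...####
....###
.......
.......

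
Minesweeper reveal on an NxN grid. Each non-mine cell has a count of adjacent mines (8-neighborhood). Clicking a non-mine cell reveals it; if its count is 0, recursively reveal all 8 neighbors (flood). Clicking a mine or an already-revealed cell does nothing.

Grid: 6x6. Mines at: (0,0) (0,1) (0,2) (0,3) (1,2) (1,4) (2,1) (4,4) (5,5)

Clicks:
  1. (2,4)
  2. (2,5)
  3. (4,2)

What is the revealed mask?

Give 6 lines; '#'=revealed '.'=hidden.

Answer: ......
......
....##
####..
####..
####..

Derivation:
Click 1 (2,4) count=1: revealed 1 new [(2,4)] -> total=1
Click 2 (2,5) count=1: revealed 1 new [(2,5)] -> total=2
Click 3 (4,2) count=0: revealed 12 new [(3,0) (3,1) (3,2) (3,3) (4,0) (4,1) (4,2) (4,3) (5,0) (5,1) (5,2) (5,3)] -> total=14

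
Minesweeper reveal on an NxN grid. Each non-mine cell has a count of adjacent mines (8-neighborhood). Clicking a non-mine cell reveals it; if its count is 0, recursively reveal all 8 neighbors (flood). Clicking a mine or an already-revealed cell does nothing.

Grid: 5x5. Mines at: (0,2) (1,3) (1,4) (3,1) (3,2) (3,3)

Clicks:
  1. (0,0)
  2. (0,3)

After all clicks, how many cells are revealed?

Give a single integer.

Answer: 7

Derivation:
Click 1 (0,0) count=0: revealed 6 new [(0,0) (0,1) (1,0) (1,1) (2,0) (2,1)] -> total=6
Click 2 (0,3) count=3: revealed 1 new [(0,3)] -> total=7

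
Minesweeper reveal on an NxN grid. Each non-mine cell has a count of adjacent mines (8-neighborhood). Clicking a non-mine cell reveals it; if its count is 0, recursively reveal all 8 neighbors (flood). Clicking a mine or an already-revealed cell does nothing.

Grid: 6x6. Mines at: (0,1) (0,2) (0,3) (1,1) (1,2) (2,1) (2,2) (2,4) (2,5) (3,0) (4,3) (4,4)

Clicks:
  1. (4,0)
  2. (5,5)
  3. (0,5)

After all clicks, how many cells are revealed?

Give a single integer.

Click 1 (4,0) count=1: revealed 1 new [(4,0)] -> total=1
Click 2 (5,5) count=1: revealed 1 new [(5,5)] -> total=2
Click 3 (0,5) count=0: revealed 4 new [(0,4) (0,5) (1,4) (1,5)] -> total=6

Answer: 6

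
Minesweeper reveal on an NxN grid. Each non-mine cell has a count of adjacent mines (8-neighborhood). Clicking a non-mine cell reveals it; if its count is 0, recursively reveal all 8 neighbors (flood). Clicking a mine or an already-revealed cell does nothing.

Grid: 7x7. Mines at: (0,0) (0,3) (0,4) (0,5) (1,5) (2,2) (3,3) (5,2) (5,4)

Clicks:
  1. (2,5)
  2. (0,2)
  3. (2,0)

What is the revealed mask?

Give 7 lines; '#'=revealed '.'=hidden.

Click 1 (2,5) count=1: revealed 1 new [(2,5)] -> total=1
Click 2 (0,2) count=1: revealed 1 new [(0,2)] -> total=2
Click 3 (2,0) count=0: revealed 12 new [(1,0) (1,1) (2,0) (2,1) (3,0) (3,1) (4,0) (4,1) (5,0) (5,1) (6,0) (6,1)] -> total=14

Answer: ..#....
##.....
##...#.
##.....
##.....
##.....
##.....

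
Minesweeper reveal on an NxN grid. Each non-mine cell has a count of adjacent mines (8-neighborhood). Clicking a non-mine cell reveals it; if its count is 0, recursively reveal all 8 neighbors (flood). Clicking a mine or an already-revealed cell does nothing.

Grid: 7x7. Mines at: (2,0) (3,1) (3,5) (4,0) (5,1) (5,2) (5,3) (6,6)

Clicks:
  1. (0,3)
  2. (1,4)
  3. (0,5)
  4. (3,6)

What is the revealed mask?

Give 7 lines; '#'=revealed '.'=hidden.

Click 1 (0,3) count=0: revealed 26 new [(0,0) (0,1) (0,2) (0,3) (0,4) (0,5) (0,6) (1,0) (1,1) (1,2) (1,3) (1,4) (1,5) (1,6) (2,1) (2,2) (2,3) (2,4) (2,5) (2,6) (3,2) (3,3) (3,4) (4,2) (4,3) (4,4)] -> total=26
Click 2 (1,4) count=0: revealed 0 new [(none)] -> total=26
Click 3 (0,5) count=0: revealed 0 new [(none)] -> total=26
Click 4 (3,6) count=1: revealed 1 new [(3,6)] -> total=27

Answer: #######
#######
.######
..###.#
..###..
.......
.......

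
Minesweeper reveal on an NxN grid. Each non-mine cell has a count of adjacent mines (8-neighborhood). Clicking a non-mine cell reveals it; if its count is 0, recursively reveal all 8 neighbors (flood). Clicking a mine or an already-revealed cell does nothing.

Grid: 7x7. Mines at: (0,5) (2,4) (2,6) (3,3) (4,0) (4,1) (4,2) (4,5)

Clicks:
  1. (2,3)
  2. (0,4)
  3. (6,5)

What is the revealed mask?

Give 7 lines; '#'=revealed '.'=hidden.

Click 1 (2,3) count=2: revealed 1 new [(2,3)] -> total=1
Click 2 (0,4) count=1: revealed 1 new [(0,4)] -> total=2
Click 3 (6,5) count=0: revealed 14 new [(5,0) (5,1) (5,2) (5,3) (5,4) (5,5) (5,6) (6,0) (6,1) (6,2) (6,3) (6,4) (6,5) (6,6)] -> total=16

Answer: ....#..
.......
...#...
.......
.......
#######
#######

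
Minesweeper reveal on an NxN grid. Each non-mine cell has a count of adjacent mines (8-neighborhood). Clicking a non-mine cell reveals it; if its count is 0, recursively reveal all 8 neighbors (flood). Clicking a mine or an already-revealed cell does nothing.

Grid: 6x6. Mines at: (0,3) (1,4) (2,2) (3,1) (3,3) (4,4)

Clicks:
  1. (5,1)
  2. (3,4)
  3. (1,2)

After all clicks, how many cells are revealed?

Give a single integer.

Click 1 (5,1) count=0: revealed 8 new [(4,0) (4,1) (4,2) (4,3) (5,0) (5,1) (5,2) (5,3)] -> total=8
Click 2 (3,4) count=2: revealed 1 new [(3,4)] -> total=9
Click 3 (1,2) count=2: revealed 1 new [(1,2)] -> total=10

Answer: 10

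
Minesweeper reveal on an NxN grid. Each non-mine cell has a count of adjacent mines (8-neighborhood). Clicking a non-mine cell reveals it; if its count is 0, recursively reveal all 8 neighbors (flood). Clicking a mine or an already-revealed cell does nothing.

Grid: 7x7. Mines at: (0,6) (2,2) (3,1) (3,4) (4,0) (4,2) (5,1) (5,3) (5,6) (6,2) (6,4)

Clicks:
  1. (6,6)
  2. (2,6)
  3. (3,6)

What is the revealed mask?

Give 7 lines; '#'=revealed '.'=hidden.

Answer: .......
.....##
.....##
.....##
.....##
.......
......#

Derivation:
Click 1 (6,6) count=1: revealed 1 new [(6,6)] -> total=1
Click 2 (2,6) count=0: revealed 8 new [(1,5) (1,6) (2,5) (2,6) (3,5) (3,6) (4,5) (4,6)] -> total=9
Click 3 (3,6) count=0: revealed 0 new [(none)] -> total=9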